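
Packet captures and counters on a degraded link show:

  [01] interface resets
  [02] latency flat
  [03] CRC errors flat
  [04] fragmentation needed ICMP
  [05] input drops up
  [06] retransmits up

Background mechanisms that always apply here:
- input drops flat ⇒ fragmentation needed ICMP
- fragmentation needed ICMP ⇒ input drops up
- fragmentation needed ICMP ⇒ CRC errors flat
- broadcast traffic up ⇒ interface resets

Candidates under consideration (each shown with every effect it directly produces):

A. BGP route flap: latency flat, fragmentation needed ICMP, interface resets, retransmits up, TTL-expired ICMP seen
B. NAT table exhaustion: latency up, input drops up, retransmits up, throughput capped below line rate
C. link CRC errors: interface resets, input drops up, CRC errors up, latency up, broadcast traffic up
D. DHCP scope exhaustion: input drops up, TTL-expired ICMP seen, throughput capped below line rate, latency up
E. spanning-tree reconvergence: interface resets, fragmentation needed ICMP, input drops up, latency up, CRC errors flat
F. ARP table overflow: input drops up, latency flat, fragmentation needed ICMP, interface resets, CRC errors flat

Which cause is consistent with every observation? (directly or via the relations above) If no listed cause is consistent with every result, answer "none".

For each candidate, compare predicted effects to what was observed:
(A) BGP route flap — accounts for every observation (CRC errors flat through fragmentation needed ICMP → CRC errors flat)
(B) NAT table exhaustion — fails on interface resets, latency flat, CRC errors flat, fragmentation needed ICMP (predicts latency up, not latency flat)
(C) link CRC errors — fails on latency flat, CRC errors flat, fragmentation needed ICMP, retransmits up (predicts latency up, not latency flat; predicts CRC errors up, not CRC errors flat)
(D) DHCP scope exhaustion — fails on interface resets, latency flat, CRC errors flat, fragmentation needed ICMP, retransmits up (predicts latency up, not latency flat)
(E) spanning-tree reconvergence — fails on latency flat, retransmits up (predicts latency up, not latency flat)
(F) ARP table overflow — interface resets +; latency flat +; CRC errors flat +; fragmentation needed ICMP +; input drops up +; retransmits up -
(A) is the only candidate with no mismatches.

A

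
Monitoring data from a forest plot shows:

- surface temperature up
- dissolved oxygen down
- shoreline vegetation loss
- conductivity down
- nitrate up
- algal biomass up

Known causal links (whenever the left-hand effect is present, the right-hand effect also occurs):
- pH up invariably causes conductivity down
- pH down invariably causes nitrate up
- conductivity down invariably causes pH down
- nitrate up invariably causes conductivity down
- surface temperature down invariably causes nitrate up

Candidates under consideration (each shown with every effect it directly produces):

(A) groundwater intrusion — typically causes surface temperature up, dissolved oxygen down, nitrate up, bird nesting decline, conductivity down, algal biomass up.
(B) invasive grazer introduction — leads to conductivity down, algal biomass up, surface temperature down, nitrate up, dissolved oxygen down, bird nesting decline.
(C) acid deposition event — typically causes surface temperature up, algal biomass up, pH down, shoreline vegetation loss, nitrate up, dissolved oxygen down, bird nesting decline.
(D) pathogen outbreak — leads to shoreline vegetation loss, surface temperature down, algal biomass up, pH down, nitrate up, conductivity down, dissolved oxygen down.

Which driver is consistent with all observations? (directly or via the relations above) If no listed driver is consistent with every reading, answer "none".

C

Testing each hypothesis:
(A) groundwater intrusion — does not account for shoreline vegetation loss
(B) invasive grazer introduction — fails on surface temperature up, shoreline vegetation loss (predicts surface temperature down, not surface temperature up)
(C) acid deposition event — accounts for every observation (conductivity down via nitrate up → conductivity down)
(D) pathogen outbreak — surface temperature up miss; dissolved oxygen down match; shoreline vegetation loss match; conductivity down match; nitrate up match; algal biomass up match
(C) alone accounts for all the evidence.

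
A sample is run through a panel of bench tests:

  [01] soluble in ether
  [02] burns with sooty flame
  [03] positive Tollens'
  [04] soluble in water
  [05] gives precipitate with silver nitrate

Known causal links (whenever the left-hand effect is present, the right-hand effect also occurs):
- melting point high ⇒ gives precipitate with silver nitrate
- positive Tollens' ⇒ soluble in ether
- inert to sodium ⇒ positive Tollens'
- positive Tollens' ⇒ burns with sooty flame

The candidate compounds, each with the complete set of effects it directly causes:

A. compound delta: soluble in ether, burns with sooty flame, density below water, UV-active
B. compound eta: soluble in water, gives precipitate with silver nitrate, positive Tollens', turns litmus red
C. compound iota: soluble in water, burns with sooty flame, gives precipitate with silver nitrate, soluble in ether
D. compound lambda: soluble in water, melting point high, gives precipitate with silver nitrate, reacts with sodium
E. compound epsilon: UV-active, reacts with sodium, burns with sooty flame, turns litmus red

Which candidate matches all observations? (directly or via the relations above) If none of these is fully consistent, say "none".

Checking each candidate against the observations:
(A) compound delta — soluble in ether ✓; burns with sooty flame ✓; positive Tollens' ✗; soluble in water ✗; gives precipitate with silver nitrate ✗
(B) compound eta — accounts for every observation (soluble in ether through positive Tollens' → soluble in ether)
(C) compound iota — soluble in ether ✓; burns with sooty flame ✓; positive Tollens' ✗; soluble in water ✓; gives precipitate with silver nitrate ✓
(D) compound lambda — soluble in ether ✗; burns with sooty flame ✗; positive Tollens' ✗; soluble in water ✓; gives precipitate with silver nitrate ✓
(E) compound epsilon — soluble in ether ✗; burns with sooty flame ✓; positive Tollens' ✗; soluble in water ✗; gives precipitate with silver nitrate ✗
(B) alone accounts for all the evidence.

B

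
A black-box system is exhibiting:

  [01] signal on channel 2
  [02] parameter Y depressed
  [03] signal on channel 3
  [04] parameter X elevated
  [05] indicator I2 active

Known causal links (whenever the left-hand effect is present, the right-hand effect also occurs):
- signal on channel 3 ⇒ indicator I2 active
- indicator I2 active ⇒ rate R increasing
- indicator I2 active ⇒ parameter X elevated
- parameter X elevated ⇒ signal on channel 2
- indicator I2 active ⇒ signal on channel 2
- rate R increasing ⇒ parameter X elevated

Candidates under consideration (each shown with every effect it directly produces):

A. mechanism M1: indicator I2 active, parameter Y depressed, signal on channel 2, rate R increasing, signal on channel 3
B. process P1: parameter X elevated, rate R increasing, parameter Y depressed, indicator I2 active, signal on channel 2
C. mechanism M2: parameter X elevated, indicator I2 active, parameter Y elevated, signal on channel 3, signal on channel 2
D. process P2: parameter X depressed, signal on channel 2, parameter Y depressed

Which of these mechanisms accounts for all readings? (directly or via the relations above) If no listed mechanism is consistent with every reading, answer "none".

Testing each hypothesis:
(A) mechanism M1 — accounts for every observation (parameter X elevated through indicator I2 active → parameter X elevated)
(B) process P1 — signal on channel 2 +; parameter Y depressed +; signal on channel 3 -; parameter X elevated +; indicator I2 active +
(C) mechanism M2 — fails on parameter Y depressed (predicts parameter Y elevated, not parameter Y depressed)
(D) process P2 — signal on channel 2 +; parameter Y depressed +; signal on channel 3 -; parameter X elevated -; indicator I2 active -
Only (A) is consistent with every observation.

A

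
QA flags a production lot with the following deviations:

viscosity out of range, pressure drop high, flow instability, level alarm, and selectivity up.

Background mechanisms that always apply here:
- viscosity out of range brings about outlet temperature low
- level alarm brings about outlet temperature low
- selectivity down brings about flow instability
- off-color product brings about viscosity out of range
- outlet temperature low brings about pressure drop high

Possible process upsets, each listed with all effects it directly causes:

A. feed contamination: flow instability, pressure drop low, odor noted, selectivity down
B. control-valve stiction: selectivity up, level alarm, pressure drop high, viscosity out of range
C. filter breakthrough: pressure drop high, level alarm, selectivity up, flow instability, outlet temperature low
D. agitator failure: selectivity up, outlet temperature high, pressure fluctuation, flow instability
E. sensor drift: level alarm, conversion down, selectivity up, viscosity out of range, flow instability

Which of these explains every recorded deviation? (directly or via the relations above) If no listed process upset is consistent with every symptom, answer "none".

E

Checking each candidate against the observations:
(A) feed contamination — fails on viscosity out of range, pressure drop high, level alarm, selectivity up (predicts pressure drop low, not pressure drop high; predicts selectivity down, not selectivity up)
(B) control-valve stiction — does not account for flow instability
(C) filter breakthrough — viscosity out of range -; pressure drop high +; flow instability +; level alarm +; selectivity up +
(D) agitator failure — does not account for viscosity out of range, pressure drop high, level alarm
(E) sensor drift — viscosity out of range +; pressure drop high + (via viscosity out of range → outlet temperature low → pressure drop high); flow instability +; level alarm +; selectivity up +
(E) alone accounts for all the evidence.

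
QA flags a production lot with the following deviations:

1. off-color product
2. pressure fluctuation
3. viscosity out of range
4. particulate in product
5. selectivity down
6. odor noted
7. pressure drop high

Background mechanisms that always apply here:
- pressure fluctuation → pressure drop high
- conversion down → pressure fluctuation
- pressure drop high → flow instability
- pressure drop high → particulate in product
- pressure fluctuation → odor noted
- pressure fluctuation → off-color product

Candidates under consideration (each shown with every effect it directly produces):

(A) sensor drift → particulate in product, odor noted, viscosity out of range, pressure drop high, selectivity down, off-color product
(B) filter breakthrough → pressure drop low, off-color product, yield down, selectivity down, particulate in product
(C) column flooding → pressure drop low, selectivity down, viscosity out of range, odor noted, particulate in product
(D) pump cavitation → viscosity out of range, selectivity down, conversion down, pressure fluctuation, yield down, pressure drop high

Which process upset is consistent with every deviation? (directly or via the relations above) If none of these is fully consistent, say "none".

D

Testing each hypothesis:
(A) sensor drift — does not account for pressure fluctuation
(B) filter breakthrough — fails on pressure fluctuation, viscosity out of range, odor noted, pressure drop high (predicts pressure drop low, not pressure drop high)
(C) column flooding — off-color product -; pressure fluctuation -; viscosity out of range +; particulate in product +; selectivity down +; odor noted +; pressure drop high -
(D) pump cavitation — accounts for every observation (off-color product through pressure fluctuation → off-color product)
Only (D) is consistent with every observation.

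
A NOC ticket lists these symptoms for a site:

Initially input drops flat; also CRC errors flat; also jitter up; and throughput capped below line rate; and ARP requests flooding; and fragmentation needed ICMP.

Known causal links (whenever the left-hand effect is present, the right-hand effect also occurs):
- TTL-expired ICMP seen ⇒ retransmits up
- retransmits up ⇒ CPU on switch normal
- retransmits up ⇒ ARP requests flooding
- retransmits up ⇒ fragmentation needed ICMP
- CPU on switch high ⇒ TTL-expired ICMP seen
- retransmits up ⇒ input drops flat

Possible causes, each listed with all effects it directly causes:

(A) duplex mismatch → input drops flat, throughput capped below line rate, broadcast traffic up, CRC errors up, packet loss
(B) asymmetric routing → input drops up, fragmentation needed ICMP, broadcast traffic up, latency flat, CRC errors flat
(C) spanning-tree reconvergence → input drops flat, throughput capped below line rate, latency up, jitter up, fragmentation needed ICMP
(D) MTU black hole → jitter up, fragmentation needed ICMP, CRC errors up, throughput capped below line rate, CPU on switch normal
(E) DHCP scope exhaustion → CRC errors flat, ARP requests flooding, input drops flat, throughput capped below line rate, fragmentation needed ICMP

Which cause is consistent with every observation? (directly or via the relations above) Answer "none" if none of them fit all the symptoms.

Per-candidate check:
(A) duplex mismatch — input drops flat match; CRC errors flat miss; jitter up miss; throughput capped below line rate match; ARP requests flooding miss; fragmentation needed ICMP miss
(B) asymmetric routing — input drops flat miss; CRC errors flat match; jitter up miss; throughput capped below line rate miss; ARP requests flooding miss; fragmentation needed ICMP match
(C) spanning-tree reconvergence — does not account for CRC errors flat, ARP requests flooding
(D) MTU black hole — fails on input drops flat, CRC errors flat, ARP requests flooding (predicts CRC errors up, not CRC errors flat)
(E) DHCP scope exhaustion — input drops flat match; CRC errors flat match; jitter up miss; throughput capped below line rate match; ARP requests flooding match; fragmentation needed ICMP match
Every candidate fails on at least one observation.

none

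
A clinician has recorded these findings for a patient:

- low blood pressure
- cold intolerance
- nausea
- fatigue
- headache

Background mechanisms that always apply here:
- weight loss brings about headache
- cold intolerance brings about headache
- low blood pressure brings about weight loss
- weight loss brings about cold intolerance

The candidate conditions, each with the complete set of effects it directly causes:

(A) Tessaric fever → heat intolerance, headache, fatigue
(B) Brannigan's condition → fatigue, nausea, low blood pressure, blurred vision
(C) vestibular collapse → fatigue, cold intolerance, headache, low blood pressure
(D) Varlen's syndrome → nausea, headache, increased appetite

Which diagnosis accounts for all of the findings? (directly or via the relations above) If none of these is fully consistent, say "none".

Testing each hypothesis:
(A) Tessaric fever — low blood pressure miss; cold intolerance miss; nausea miss; fatigue match; headache match
(B) Brannigan's condition — low blood pressure match; cold intolerance match (through low blood pressure → weight loss → cold intolerance); nausea match; fatigue match; headache match (through low blood pressure → weight loss → headache)
(C) vestibular collapse — low blood pressure match; cold intolerance match; nausea miss; fatigue match; headache match
(D) Varlen's syndrome — does not account for low blood pressure, cold intolerance, fatigue
Only (B) is consistent with every observation.

B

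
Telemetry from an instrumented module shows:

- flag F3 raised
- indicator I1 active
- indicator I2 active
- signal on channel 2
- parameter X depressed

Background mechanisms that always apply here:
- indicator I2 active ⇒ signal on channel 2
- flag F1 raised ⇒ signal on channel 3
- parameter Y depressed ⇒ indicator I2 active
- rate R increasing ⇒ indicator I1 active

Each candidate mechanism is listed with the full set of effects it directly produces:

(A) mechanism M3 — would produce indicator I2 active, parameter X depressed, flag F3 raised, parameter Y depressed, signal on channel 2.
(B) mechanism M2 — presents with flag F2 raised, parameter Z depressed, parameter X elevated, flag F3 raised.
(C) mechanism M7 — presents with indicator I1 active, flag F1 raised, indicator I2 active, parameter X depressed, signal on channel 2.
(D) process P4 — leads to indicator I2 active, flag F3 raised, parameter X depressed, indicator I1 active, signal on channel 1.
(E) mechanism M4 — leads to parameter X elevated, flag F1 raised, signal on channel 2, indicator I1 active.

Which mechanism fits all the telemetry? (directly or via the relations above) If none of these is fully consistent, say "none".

Checking each candidate against the observations:
(A) mechanism M3 — does not account for indicator I1 active
(B) mechanism M2 — flag F3 raised yes; indicator I1 active NO; indicator I2 active NO; signal on channel 2 NO; parameter X depressed NO
(C) mechanism M7 — does not account for flag F3 raised
(D) process P4 — accounts for every observation (signal on channel 2 via indicator I2 active → signal on channel 2)
(E) mechanism M4 — fails on flag F3 raised, indicator I2 active, parameter X depressed (predicts parameter X elevated, not parameter X depressed)
(D) is the only candidate with no mismatches.

D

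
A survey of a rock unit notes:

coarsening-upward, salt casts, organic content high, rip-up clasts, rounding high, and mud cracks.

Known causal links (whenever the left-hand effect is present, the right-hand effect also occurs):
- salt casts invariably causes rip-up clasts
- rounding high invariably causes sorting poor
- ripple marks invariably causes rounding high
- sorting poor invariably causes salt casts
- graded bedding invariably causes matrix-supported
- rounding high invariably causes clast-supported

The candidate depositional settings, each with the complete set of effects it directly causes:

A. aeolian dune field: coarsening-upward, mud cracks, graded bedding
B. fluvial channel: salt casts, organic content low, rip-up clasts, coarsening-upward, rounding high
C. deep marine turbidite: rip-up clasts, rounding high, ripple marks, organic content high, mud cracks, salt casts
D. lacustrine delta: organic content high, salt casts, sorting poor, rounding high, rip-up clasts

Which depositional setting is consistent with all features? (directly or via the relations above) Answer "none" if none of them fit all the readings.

none

For each candidate, compare predicted effects to what was observed:
(A) aeolian dune field — does not account for salt casts, organic content high, rip-up clasts, rounding high
(B) fluvial channel — coarsening-upward ✓; salt casts ✓; organic content high ✗; rip-up clasts ✓; rounding high ✓; mud cracks ✗
(C) deep marine turbidite — coarsening-upward ✗; salt casts ✓; organic content high ✓; rip-up clasts ✓; rounding high ✓; mud cracks ✓
(D) lacustrine delta — does not account for coarsening-upward, mud cracks
None of the listed candidates fits everything.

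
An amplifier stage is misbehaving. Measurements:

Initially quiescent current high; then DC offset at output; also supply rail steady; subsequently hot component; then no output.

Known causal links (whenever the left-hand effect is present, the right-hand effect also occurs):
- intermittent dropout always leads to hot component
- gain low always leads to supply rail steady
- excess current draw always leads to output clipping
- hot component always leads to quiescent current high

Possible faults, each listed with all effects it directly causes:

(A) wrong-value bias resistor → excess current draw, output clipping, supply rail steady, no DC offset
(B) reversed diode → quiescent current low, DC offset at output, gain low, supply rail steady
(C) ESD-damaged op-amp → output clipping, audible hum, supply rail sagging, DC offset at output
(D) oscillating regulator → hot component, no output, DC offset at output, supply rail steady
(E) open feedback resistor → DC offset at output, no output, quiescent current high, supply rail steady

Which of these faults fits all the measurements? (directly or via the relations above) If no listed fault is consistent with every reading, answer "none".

D

Checking each candidate against the observations:
(A) wrong-value bias resistor — quiescent current high -; DC offset at output -; supply rail steady +; hot component -; no output -
(B) reversed diode — quiescent current high -; DC offset at output +; supply rail steady +; hot component -; no output -
(C) ESD-damaged op-amp — quiescent current high -; DC offset at output +; supply rail steady -; hot component -; no output -
(D) oscillating regulator — quiescent current high + (through hot component → quiescent current high); DC offset at output +; supply rail steady +; hot component +; no output +
(E) open feedback resistor — does not account for hot component
(D) is the only candidate with no mismatches.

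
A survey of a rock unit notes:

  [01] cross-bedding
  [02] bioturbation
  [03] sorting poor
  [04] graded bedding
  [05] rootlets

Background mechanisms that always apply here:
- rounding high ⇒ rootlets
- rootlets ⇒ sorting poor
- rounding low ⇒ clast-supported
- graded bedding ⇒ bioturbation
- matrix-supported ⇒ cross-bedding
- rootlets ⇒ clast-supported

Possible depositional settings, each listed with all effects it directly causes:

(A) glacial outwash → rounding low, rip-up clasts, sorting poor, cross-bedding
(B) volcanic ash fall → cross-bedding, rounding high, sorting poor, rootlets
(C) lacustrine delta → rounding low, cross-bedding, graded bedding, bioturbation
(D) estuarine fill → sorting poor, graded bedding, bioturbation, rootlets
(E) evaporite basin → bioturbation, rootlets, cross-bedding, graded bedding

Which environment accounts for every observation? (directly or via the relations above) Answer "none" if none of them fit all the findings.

For each candidate, compare predicted effects to what was observed:
(A) glacial outwash — cross-bedding +; bioturbation -; sorting poor +; graded bedding -; rootlets -
(B) volcanic ash fall — does not account for bioturbation, graded bedding
(C) lacustrine delta — does not account for sorting poor, rootlets
(D) estuarine fill — does not account for cross-bedding
(E) evaporite basin — accounts for every observation (sorting poor via rootlets → sorting poor)
(E) alone accounts for all the evidence.

E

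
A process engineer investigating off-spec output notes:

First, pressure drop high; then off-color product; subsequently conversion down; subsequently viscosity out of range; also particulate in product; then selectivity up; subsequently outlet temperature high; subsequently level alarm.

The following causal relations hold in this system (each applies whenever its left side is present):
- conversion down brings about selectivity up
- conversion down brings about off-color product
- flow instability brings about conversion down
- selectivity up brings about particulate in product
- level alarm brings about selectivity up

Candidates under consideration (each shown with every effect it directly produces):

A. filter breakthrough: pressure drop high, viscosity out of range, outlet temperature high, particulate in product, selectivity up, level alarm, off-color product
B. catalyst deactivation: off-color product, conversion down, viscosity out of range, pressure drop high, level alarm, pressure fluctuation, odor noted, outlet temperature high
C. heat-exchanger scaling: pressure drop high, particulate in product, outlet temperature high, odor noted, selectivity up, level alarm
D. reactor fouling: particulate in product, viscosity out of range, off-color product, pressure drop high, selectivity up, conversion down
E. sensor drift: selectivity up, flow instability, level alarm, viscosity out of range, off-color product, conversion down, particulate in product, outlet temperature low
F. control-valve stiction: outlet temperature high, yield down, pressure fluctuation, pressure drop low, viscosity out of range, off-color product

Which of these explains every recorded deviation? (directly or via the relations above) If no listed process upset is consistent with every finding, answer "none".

B

Per-candidate check:
(A) filter breakthrough — does not account for conversion down
(B) catalyst deactivation — accounts for every observation (particulate in product via conversion down → selectivity up → particulate in product)
(C) heat-exchanger scaling — does not account for off-color product, conversion down, viscosity out of range
(D) reactor fouling — pressure drop high yes; off-color product yes; conversion down yes; viscosity out of range yes; particulate in product yes; selectivity up yes; outlet temperature high NO; level alarm NO
(E) sensor drift — pressure drop high NO; off-color product yes; conversion down yes; viscosity out of range yes; particulate in product yes; selectivity up yes; outlet temperature high NO; level alarm yes
(F) control-valve stiction — pressure drop high NO; off-color product yes; conversion down NO; viscosity out of range yes; particulate in product NO; selectivity up NO; outlet temperature high yes; level alarm NO
(B) is the only candidate with no mismatches.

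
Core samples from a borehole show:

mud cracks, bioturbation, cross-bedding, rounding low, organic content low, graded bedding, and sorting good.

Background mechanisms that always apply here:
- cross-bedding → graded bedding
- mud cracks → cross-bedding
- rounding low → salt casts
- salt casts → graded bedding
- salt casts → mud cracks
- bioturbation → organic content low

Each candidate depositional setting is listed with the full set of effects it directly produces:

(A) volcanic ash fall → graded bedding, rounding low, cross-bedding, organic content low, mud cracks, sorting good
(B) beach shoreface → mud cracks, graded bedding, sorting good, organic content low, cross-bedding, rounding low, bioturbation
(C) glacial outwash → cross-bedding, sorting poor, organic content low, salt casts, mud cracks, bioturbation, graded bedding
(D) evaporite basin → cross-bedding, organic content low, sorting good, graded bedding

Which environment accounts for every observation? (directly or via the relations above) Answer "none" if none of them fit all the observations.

B

Checking each candidate against the observations:
(A) volcanic ash fall — mud cracks ✓; bioturbation ✗; cross-bedding ✓; rounding low ✓; organic content low ✓; graded bedding ✓; sorting good ✓
(B) beach shoreface — mud cracks ✓; bioturbation ✓; cross-bedding ✓; rounding low ✓; organic content low ✓; graded bedding ✓; sorting good ✓
(C) glacial outwash — fails on rounding low, sorting good (predicts sorting poor, not sorting good)
(D) evaporite basin — mud cracks ✗; bioturbation ✗; cross-bedding ✓; rounding low ✗; organic content low ✓; graded bedding ✓; sorting good ✓
Only (B) is consistent with every observation.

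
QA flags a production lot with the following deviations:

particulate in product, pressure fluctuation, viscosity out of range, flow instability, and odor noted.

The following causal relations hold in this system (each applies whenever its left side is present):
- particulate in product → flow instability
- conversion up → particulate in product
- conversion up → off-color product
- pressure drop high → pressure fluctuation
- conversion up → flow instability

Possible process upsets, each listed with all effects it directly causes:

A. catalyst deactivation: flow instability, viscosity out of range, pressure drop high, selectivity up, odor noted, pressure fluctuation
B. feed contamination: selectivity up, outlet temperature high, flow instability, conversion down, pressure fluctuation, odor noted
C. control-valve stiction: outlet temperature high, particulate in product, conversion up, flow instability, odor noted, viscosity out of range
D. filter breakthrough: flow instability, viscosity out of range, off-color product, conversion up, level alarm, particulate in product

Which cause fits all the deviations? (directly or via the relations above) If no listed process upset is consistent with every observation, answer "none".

Checking each candidate against the observations:
(A) catalyst deactivation — does not account for particulate in product
(B) feed contamination — does not account for particulate in product, viscosity out of range
(C) control-valve stiction — particulate in product ✓; pressure fluctuation ✗; viscosity out of range ✓; flow instability ✓; odor noted ✓
(D) filter breakthrough — particulate in product ✓; pressure fluctuation ✗; viscosity out of range ✓; flow instability ✓; odor noted ✗
None of the listed candidates fits everything.

none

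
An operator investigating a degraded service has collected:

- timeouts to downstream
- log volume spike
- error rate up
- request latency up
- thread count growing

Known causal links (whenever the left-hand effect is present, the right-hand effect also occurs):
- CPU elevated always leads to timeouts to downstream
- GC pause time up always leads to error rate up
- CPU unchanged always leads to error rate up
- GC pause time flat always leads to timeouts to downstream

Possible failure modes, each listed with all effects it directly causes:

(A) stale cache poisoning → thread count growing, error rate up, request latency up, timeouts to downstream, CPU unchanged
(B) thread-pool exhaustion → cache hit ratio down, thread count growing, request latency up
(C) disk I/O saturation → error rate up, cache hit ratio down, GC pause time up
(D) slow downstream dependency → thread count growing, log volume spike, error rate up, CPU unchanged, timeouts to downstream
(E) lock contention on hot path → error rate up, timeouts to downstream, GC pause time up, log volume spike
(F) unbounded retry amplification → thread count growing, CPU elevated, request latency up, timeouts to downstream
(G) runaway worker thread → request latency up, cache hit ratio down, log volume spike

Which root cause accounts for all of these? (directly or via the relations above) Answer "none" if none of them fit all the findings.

Checking each candidate against the observations:
(A) stale cache poisoning — does not account for log volume spike
(B) thread-pool exhaustion — does not account for timeouts to downstream, log volume spike, error rate up
(C) disk I/O saturation — timeouts to downstream -; log volume spike -; error rate up +; request latency up -; thread count growing -
(D) slow downstream dependency — timeouts to downstream +; log volume spike +; error rate up +; request latency up -; thread count growing +
(E) lock contention on hot path — does not account for request latency up, thread count growing
(F) unbounded retry amplification — timeouts to downstream +; log volume spike -; error rate up -; request latency up +; thread count growing +
(G) runaway worker thread — does not account for timeouts to downstream, error rate up, thread count growing
No candidate is consistent with all observations.

none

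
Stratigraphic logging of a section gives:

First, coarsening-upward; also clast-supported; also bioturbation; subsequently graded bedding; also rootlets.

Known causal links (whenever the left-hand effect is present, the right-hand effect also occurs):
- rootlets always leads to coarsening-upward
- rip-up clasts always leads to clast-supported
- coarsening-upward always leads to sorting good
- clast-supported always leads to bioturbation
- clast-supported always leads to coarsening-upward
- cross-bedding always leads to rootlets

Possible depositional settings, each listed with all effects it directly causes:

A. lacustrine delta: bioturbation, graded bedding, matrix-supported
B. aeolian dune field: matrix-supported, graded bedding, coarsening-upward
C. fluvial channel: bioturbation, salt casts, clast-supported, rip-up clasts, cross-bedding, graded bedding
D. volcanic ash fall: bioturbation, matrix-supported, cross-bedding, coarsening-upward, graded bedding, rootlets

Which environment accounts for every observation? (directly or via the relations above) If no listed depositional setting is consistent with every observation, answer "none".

C

Checking each candidate against the observations:
(A) lacustrine delta — coarsening-upward -; clast-supported -; bioturbation +; graded bedding +; rootlets -
(B) aeolian dune field — coarsening-upward +; clast-supported -; bioturbation -; graded bedding +; rootlets -
(C) fluvial channel — accounts for every observation (coarsening-upward via clast-supported → coarsening-upward)
(D) volcanic ash fall — fails on clast-supported (predicts matrix-supported, not clast-supported)
(C) is the only candidate with no mismatches.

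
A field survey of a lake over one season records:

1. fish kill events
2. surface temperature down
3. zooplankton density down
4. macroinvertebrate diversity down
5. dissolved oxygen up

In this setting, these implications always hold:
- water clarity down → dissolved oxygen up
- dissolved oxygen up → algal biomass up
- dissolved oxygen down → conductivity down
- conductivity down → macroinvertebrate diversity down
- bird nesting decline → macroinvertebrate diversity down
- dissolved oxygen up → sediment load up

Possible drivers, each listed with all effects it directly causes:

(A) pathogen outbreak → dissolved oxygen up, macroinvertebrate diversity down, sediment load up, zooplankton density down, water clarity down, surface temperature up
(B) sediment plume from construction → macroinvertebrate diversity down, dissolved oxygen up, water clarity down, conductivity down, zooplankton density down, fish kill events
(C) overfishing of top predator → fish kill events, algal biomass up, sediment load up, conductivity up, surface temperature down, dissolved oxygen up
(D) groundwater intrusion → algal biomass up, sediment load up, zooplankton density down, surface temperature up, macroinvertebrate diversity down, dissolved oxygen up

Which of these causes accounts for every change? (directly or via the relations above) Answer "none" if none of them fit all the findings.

Testing each hypothesis:
(A) pathogen outbreak — fails on fish kill events, surface temperature down (predicts surface temperature up, not surface temperature down)
(B) sediment plume from construction — does not account for surface temperature down
(C) overfishing of top predator — fish kill events yes; surface temperature down yes; zooplankton density down NO; macroinvertebrate diversity down NO; dissolved oxygen up yes
(D) groundwater intrusion — fails on fish kill events, surface temperature down (predicts surface temperature up, not surface temperature down)
No candidate is consistent with all observations.

none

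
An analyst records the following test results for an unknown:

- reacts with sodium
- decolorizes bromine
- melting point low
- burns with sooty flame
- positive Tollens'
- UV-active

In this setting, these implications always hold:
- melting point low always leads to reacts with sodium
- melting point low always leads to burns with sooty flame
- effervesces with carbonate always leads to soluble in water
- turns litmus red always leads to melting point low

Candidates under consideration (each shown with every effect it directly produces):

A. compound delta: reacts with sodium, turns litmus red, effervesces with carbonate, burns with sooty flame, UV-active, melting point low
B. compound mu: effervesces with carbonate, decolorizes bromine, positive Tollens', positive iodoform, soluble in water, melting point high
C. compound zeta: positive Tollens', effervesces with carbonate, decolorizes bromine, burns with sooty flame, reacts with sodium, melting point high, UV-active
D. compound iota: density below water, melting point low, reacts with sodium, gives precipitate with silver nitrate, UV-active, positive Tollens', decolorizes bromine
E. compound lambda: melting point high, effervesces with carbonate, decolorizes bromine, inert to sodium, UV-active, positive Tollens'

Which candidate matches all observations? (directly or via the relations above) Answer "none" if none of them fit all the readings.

D

Checking each candidate against the observations:
(A) compound delta — reacts with sodium match; decolorizes bromine miss; melting point low match; burns with sooty flame match; positive Tollens' miss; UV-active match
(B) compound mu — reacts with sodium miss; decolorizes bromine match; melting point low miss; burns with sooty flame miss; positive Tollens' match; UV-active miss
(C) compound zeta — reacts with sodium match; decolorizes bromine match; melting point low miss; burns with sooty flame match; positive Tollens' match; UV-active match
(D) compound iota — reacts with sodium match; decolorizes bromine match; melting point low match; burns with sooty flame match (through melting point low → burns with sooty flame); positive Tollens' match; UV-active match
(E) compound lambda — fails on reacts with sodium, melting point low, burns with sooty flame (predicts inert to sodium, not reacts with sodium; predicts melting point high, not melting point low)
Only (D) is consistent with every observation.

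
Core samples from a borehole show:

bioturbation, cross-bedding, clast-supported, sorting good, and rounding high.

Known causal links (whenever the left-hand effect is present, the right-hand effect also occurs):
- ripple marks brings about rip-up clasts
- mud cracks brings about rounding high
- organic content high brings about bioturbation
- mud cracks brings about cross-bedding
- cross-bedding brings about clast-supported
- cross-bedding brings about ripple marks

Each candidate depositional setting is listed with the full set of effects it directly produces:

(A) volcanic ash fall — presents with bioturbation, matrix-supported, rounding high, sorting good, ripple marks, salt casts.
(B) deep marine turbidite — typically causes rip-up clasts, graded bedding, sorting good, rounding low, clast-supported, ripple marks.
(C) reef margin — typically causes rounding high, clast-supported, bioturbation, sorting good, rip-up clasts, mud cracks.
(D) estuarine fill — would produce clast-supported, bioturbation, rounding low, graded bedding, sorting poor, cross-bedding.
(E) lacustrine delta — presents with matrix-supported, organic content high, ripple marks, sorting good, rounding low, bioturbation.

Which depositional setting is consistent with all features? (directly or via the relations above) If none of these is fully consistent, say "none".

Checking each candidate against the observations:
(A) volcanic ash fall — bioturbation yes; cross-bedding NO; clast-supported NO; sorting good yes; rounding high yes
(B) deep marine turbidite — bioturbation NO; cross-bedding NO; clast-supported yes; sorting good yes; rounding high NO
(C) reef margin — bioturbation yes; cross-bedding yes (through mud cracks → cross-bedding); clast-supported yes; sorting good yes; rounding high yes
(D) estuarine fill — fails on sorting good, rounding high (predicts sorting poor, not sorting good; predicts rounding low, not rounding high)
(E) lacustrine delta — fails on cross-bedding, clast-supported, rounding high (predicts matrix-supported, not clast-supported; predicts rounding low, not rounding high)
(C) alone accounts for all the evidence.

C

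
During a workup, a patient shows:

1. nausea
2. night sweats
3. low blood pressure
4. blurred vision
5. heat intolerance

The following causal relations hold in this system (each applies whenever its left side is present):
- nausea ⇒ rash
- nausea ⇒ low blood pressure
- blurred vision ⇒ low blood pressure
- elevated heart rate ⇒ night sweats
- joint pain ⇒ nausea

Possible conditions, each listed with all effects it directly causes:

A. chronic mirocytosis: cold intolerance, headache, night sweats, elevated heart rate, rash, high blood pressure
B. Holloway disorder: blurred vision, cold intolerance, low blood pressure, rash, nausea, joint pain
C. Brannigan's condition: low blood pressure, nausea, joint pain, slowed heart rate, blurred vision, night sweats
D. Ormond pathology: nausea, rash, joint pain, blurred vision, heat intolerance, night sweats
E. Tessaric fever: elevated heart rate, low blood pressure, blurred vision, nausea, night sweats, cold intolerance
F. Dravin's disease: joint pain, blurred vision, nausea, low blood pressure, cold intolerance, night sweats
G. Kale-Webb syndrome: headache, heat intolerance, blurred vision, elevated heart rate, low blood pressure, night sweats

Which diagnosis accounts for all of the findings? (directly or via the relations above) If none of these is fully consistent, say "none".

Checking each candidate against the observations:
(A) chronic mirocytosis — fails on nausea, low blood pressure, blurred vision, heat intolerance (predicts high blood pressure, not low blood pressure; predicts cold intolerance, not heat intolerance)
(B) Holloway disorder — nausea ✓; night sweats ✗; low blood pressure ✓; blurred vision ✓; heat intolerance ✗
(C) Brannigan's condition — does not account for heat intolerance
(D) Ormond pathology — accounts for every observation (low blood pressure by nausea → low blood pressure)
(E) Tessaric fever — fails on heat intolerance (predicts cold intolerance, not heat intolerance)
(F) Dravin's disease — fails on heat intolerance (predicts cold intolerance, not heat intolerance)
(G) Kale-Webb syndrome — nausea ✗; night sweats ✓; low blood pressure ✓; blurred vision ✓; heat intolerance ✓
(D) alone accounts for all the evidence.

D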